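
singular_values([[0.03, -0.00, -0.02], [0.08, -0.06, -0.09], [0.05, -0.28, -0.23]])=[0.38, 0.08, 0.0]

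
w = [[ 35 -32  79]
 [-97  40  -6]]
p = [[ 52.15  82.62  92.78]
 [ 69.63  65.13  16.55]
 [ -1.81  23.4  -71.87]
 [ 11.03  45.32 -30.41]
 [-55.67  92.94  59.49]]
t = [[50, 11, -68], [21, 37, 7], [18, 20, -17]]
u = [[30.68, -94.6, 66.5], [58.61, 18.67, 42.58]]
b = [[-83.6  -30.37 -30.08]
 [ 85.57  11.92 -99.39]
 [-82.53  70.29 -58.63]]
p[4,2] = 59.49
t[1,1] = 37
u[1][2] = 42.58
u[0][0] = 30.68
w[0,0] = 35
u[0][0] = 30.68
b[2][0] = -82.53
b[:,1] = [-30.37, 11.92, 70.29]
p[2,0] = -1.81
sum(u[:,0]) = 89.28999999999999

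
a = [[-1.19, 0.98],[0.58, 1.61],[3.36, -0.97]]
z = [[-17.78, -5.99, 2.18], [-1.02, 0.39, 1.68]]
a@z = [[20.16, 7.51, -0.95], [-11.95, -2.85, 3.97], [-58.75, -20.50, 5.70]]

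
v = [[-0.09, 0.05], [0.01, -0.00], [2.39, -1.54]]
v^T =[[-0.09, 0.01, 2.39], [0.05, -0.00, -1.54]]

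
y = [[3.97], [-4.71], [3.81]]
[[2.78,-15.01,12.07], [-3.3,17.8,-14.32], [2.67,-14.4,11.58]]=y @ [[0.70,  -3.78,  3.04]]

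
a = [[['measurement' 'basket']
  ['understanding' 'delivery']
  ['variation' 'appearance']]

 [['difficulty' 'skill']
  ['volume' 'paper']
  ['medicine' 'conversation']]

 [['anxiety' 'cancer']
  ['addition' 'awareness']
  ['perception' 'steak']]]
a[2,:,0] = ['anxiety', 'addition', 'perception']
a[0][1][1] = 'delivery'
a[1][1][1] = 'paper'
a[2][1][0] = 'addition'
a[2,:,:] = [['anxiety', 'cancer'], ['addition', 'awareness'], ['perception', 'steak']]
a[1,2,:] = ['medicine', 'conversation']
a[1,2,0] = 'medicine'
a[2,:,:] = [['anxiety', 'cancer'], ['addition', 'awareness'], ['perception', 'steak']]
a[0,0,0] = 'measurement'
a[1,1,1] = 'paper'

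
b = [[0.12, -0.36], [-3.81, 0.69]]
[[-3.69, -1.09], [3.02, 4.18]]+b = [[-3.57, -1.45], [-0.79, 4.87]]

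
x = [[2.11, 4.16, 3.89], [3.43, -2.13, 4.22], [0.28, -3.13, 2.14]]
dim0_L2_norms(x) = [4.04, 5.62, 6.13]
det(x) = -46.81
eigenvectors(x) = [[(-0.7+0j),  -0.80+0.00j,  (-0.8-0j)], [(0.61+0j),  -0.39-0.12j,  (-0.39+0.12j)], [0.37+0.00j,  (0.26-0.35j),  (0.26+0.35j)]]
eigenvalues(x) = [(-3.53+0j), (2.83+2.3j), (2.83-2.3j)]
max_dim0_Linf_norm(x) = 4.22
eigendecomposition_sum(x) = [[(-1.63+0j), 2.76-0.00j, (-0.94+0j)], [(1.41-0j), -2.39+0.00j, 0.81-0.00j], [0.86-0.00j, -1.45+0.00j, 0.49-0.00j]] + [[(1.87-0.75j), 0.70+1.40j, 2.41-3.73j], [1.01-0.09j, (0.13+0.78j), (1.71-1.44j)], [(-0.29+1.06j), (-0.84-0.16j), (0.82+2.28j)]] + [[(1.87+0.75j), 0.70-1.40j, 2.41+3.73j], [(1.01+0.09j), 0.13-0.78j, (1.71+1.44j)], [-0.29-1.06j, (-0.84+0.16j), (0.82-2.28j)]]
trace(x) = 2.12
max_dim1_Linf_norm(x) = 4.22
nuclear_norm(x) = 14.02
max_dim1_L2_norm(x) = 6.07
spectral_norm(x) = 7.25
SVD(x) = [[0.63, -0.71, 0.31], [0.73, 0.41, -0.54], [0.25, 0.57, 0.78]] @ diag([7.2470828797872215, 5.622725309267166, 1.1487601272769892]) @ [[0.54, 0.04, 0.84], [0.01, -1.0, 0.03], [-0.84, 0.01, 0.54]]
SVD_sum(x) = [[2.46, 0.16, 3.83], [2.88, 0.19, 4.48], [0.99, 0.07, 1.55]] + [[-0.05, 4.00, -0.14], [0.03, -2.31, 0.08], [0.04, -3.20, 0.11]] + [[-0.30, 0.0, 0.2],[0.52, -0.0, -0.33],[-0.76, 0.01, 0.49]]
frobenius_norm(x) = 9.24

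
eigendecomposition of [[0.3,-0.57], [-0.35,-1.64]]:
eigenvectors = [[0.99, 0.27], [-0.17, 0.96]]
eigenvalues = [0.4, -1.74]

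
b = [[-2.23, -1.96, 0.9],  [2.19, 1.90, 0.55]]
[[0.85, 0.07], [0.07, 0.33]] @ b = [[-1.74, -1.53, 0.8], [0.57, 0.49, 0.24]]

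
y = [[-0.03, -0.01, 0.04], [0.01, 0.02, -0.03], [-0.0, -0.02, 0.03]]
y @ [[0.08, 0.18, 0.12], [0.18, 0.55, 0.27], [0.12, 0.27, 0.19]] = [[0.00, -0.0, 0.0], [0.00, 0.0, 0.0], [-0.0, -0.00, 0.00]]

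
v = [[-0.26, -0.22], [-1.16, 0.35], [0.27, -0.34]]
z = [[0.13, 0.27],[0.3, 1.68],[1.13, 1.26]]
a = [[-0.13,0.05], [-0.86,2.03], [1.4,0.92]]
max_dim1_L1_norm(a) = 2.89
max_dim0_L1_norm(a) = 3.0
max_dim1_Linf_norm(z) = 1.68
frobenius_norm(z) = 2.42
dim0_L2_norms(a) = [1.65, 2.23]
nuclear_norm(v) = 1.65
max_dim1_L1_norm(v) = 1.51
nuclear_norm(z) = 2.99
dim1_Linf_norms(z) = [0.27, 1.68, 1.26]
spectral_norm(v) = 1.28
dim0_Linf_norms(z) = [1.13, 1.68]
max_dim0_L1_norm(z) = 3.21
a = z + v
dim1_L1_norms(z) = [0.4, 1.98, 2.39]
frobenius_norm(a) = 2.77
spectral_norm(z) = 2.33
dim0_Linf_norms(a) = [1.4, 2.03]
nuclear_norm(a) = 3.87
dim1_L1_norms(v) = [0.48, 1.51, 0.61]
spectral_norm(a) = 2.25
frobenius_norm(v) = 1.33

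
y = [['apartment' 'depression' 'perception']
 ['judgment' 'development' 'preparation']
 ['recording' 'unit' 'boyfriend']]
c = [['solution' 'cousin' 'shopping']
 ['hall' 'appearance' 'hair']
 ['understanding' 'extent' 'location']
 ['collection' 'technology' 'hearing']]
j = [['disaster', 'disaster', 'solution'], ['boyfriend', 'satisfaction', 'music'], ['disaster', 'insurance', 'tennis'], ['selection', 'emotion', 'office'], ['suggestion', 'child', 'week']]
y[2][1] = 'unit'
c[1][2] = 'hair'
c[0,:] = ['solution', 'cousin', 'shopping']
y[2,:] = ['recording', 'unit', 'boyfriend']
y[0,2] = 'perception'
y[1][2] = 'preparation'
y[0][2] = 'perception'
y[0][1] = 'depression'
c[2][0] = 'understanding'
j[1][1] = 'satisfaction'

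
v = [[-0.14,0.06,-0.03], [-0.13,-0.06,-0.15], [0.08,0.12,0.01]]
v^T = [[-0.14, -0.13, 0.08], [0.06, -0.06, 0.12], [-0.03, -0.15, 0.01]]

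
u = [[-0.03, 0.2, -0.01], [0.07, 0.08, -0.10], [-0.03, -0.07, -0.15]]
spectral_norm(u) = 0.23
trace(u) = -0.10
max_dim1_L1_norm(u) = 0.25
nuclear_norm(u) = 0.49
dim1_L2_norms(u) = [0.2, 0.15, 0.17]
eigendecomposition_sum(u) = [[0.05, 0.12, -0.04], [0.05, 0.12, -0.04], [-0.01, -0.04, 0.01]] + [[-0.09, 0.06, -0.11], [0.04, -0.02, 0.05], [0.00, -0.0, 0.01]] + [[0.02, 0.03, 0.14], [-0.01, -0.02, -0.11], [-0.02, -0.03, -0.17]]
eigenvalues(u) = [0.18, -0.11, -0.17]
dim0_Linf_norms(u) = [0.07, 0.2, 0.15]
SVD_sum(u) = [[0.01, 0.20, 0.00],[0.00, 0.08, 0.0],[-0.0, -0.07, -0.0]] + [[0.00, 0.0, -0.01], [0.01, 0.0, -0.11], [0.01, 0.00, -0.14]] + [[-0.04, 0.0, -0.00], [0.06, -0.00, 0.00], [-0.04, 0.00, -0.00]]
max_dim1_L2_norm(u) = 0.2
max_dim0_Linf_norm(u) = 0.2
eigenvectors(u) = [[-0.68, -0.93, -0.58], [-0.70, 0.37, 0.44], [0.21, 0.05, 0.69]]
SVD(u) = [[-0.88, 0.06, -0.48],  [-0.35, 0.59, 0.72],  [0.33, 0.8, -0.50]] @ diag([0.22665827773941924, 0.1810490736058385, 0.08029481974989412]) @ [[-0.04, -1.0, -0.02], [0.09, 0.02, -1.00], [1.00, -0.04, 0.08]]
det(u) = 0.00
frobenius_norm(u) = 0.30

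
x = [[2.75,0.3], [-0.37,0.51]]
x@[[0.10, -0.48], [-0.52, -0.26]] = [[0.12, -1.40], [-0.30, 0.04]]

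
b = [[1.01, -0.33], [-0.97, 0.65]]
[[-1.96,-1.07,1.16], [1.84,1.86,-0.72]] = b@ [[-1.98, -0.24, 1.54], [-0.13, 2.51, 1.19]]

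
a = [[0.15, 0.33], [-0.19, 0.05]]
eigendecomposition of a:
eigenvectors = [[0.80+0.00j, (0.8-0j)], [-0.12+0.59j, -0.12-0.59j]]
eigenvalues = [(0.1+0.25j), (0.1-0.25j)]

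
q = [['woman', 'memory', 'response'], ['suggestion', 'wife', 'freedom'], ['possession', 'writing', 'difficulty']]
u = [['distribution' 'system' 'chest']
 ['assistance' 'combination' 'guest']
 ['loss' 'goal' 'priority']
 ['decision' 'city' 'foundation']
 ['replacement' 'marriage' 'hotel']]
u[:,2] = ['chest', 'guest', 'priority', 'foundation', 'hotel']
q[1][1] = 'wife'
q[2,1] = 'writing'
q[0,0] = 'woman'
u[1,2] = 'guest'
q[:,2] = ['response', 'freedom', 'difficulty']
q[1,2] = 'freedom'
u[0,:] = ['distribution', 'system', 'chest']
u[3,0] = 'decision'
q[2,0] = 'possession'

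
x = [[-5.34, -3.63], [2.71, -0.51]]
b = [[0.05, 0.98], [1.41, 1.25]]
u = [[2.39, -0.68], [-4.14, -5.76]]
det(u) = -16.58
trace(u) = -3.37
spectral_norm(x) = 6.77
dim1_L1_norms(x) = [8.97, 3.22]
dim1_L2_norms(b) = [0.98, 1.88]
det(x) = 12.56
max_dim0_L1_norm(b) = 2.23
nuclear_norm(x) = 8.63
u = b @ x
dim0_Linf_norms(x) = [5.34, 3.63]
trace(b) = 1.30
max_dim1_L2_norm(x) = 6.46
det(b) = -1.32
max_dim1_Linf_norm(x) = 5.34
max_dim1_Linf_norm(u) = 5.76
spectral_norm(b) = 2.02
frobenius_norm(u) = 7.52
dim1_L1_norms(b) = [1.03, 2.66]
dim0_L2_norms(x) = [5.99, 3.67]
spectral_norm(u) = 7.15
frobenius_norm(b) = 2.12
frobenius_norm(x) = 7.02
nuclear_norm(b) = 2.67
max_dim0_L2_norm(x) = 5.99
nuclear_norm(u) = 9.47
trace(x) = -5.85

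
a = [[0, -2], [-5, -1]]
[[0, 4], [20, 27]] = a@[[-4, -5], [0, -2]]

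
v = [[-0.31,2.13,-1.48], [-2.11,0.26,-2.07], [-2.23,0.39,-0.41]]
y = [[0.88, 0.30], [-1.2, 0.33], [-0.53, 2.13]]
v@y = [[-2.04, -2.54],  [-1.07, -4.96],  [-2.21, -1.41]]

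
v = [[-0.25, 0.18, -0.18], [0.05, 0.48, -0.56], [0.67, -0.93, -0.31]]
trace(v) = -0.08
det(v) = 0.17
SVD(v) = [[-0.22, -0.20, 0.95], [-0.26, -0.93, -0.26], [0.94, -0.31, 0.15]] @ diag([1.2417432847014909, 0.7107342029818284, 0.19139098100625623]) @ [[0.54, -0.84, -0.08],[-0.28, -0.28, 0.92],[-0.79, -0.47, -0.39]]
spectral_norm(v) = 1.24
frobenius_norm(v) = 1.44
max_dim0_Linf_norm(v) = 0.93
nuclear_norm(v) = 2.14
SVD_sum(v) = [[-0.15,0.23,0.02], [-0.18,0.27,0.03], [0.63,-0.98,-0.1]] + [[0.04, 0.04, -0.13], [0.19, 0.18, -0.61], [0.06, 0.06, -0.2]] + [[-0.14, -0.09, -0.07], [0.04, 0.02, 0.02], [-0.02, -0.01, -0.01]]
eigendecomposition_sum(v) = [[0.28, -0.16, -0.14], [0.57, -0.33, -0.28], [1.13, -0.66, -0.56]] + [[-0.49,0.16,0.04], [-0.36,0.12,0.03], [-0.56,0.18,0.05]] + [[-0.04, 0.19, -0.08], [-0.16, 0.70, -0.31], [0.10, -0.45, 0.20]]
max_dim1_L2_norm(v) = 1.19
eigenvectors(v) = [[-0.22, -0.59, -0.22],[-0.44, -0.44, -0.82],[-0.87, -0.68, 0.53]]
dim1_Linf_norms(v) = [0.25, 0.56, 0.93]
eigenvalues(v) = [-0.61, -0.32, 0.85]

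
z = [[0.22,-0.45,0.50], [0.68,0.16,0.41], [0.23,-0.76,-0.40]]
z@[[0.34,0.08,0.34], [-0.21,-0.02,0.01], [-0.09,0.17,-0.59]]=[[0.12, 0.11, -0.22],[0.16, 0.12, -0.01],[0.27, -0.03, 0.31]]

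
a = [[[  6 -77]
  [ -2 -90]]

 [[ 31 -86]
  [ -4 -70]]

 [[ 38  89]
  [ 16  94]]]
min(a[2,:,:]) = 16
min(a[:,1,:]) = -90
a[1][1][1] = -70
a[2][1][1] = 94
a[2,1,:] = [16, 94]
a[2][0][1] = 89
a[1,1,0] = -4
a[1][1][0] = -4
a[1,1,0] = -4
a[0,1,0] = -2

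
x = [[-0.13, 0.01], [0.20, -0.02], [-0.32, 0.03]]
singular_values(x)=[0.4, 0.0]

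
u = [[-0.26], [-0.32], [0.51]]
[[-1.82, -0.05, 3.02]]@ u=[[2.03]]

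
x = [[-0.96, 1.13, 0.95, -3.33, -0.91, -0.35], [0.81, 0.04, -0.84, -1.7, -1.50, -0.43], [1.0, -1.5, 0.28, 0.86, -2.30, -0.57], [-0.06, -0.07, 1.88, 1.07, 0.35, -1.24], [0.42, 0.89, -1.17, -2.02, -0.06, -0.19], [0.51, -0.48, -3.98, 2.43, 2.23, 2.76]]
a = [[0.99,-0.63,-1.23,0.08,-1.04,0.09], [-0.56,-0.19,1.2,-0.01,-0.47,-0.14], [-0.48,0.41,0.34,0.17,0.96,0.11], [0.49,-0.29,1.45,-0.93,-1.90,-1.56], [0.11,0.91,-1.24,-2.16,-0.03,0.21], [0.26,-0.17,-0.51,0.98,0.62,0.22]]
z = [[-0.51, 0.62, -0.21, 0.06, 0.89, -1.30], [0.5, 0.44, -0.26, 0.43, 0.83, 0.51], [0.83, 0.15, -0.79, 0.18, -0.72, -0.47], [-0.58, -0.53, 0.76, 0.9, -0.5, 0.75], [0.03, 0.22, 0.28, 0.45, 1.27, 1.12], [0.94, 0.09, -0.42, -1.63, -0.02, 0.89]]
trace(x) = 3.13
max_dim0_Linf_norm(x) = 3.98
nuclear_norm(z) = 8.29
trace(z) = 2.20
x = z @ a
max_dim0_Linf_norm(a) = 2.16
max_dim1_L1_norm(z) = 4.02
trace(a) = 0.40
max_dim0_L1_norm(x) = 11.41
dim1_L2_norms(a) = [2.0, 1.42, 1.22, 3.06, 2.66, 1.32]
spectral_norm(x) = 6.81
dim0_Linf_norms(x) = [1.0, 1.5, 3.98, 3.33, 2.3, 2.76]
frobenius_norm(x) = 8.90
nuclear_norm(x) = 15.85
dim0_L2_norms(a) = [1.36, 1.24, 2.64, 2.55, 2.49, 1.6]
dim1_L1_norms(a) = [4.06, 2.57, 2.47, 6.62, 4.66, 2.76]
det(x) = -0.00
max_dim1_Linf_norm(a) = 2.16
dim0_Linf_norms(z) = [0.94, 0.62, 0.79, 1.63, 1.27, 1.3]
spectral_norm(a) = 3.41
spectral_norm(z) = 2.45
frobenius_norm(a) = 5.07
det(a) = 0.00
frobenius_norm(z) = 4.18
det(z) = 0.05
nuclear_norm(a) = 9.28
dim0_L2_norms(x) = [1.74, 2.13, 4.74, 5.08, 3.67, 3.13]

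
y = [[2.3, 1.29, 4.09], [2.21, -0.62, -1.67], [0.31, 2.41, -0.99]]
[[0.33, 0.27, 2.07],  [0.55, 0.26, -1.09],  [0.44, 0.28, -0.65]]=y@[[0.22, 0.12, -0.08], [0.12, 0.09, -0.03], [-0.08, -0.03, 0.56]]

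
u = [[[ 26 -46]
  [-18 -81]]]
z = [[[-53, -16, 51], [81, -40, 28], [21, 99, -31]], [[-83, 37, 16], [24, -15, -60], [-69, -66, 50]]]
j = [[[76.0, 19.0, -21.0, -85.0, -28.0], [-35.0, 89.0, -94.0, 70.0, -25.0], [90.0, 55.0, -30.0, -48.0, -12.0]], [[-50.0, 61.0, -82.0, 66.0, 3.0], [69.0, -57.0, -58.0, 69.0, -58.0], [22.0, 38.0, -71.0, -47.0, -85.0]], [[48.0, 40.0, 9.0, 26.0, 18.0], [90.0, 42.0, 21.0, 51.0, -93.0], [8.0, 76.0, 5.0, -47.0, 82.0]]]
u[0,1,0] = -18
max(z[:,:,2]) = 51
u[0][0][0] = 26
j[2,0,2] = 9.0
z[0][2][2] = -31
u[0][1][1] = -81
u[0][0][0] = 26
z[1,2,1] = -66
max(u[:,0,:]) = 26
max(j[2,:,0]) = 90.0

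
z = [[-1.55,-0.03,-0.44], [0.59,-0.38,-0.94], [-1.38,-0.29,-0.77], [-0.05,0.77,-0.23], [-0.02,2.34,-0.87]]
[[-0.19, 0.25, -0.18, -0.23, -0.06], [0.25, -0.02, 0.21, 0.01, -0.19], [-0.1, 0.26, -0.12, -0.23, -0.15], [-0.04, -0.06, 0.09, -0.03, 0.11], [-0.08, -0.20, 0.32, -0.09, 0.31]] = z @ [[0.16, -0.15, 0.16, 0.13, 0.0], [-0.08, -0.10, 0.08, -0.01, 0.18], [-0.13, -0.03, -0.16, 0.07, 0.13]]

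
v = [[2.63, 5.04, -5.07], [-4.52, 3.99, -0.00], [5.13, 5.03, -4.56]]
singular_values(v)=[11.3, 6.18, 0.96]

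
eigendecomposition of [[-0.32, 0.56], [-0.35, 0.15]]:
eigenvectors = [[0.78+0.00j, (0.78-0j)],[(0.33+0.53j), 0.33-0.53j]]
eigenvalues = [(-0.08+0.38j), (-0.08-0.38j)]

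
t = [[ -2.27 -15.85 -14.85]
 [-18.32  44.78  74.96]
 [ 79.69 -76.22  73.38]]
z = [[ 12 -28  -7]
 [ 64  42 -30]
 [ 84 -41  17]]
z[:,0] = [12, 64, 84]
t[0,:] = [-2.27, -15.85, -14.85]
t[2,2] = 73.38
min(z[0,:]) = -28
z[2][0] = 84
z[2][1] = -41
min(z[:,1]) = -41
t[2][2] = 73.38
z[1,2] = -30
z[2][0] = 84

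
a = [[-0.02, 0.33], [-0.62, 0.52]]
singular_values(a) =[0.84, 0.23]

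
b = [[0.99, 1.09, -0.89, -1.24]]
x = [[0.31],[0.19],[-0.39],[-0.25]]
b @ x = [[1.17]]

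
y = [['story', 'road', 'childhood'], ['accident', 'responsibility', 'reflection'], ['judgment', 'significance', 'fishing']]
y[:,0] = ['story', 'accident', 'judgment']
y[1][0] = 'accident'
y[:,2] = ['childhood', 'reflection', 'fishing']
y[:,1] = ['road', 'responsibility', 'significance']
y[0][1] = 'road'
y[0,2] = 'childhood'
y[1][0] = 'accident'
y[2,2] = 'fishing'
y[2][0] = 'judgment'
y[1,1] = 'responsibility'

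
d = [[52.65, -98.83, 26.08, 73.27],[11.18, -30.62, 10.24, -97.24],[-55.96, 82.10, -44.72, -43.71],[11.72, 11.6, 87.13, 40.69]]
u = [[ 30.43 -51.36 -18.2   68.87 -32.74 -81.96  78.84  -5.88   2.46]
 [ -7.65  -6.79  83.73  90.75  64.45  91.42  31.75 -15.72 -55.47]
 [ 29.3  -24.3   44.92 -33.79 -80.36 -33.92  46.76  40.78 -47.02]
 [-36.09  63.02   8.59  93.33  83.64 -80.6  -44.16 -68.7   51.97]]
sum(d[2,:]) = -62.290000000000006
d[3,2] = 87.13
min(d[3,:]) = 11.6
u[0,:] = [30.43, -51.36, -18.2, 68.87, -32.74, -81.96, 78.84, -5.88, 2.46]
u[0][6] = 78.84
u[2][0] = 29.3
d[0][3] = 73.27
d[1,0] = 11.18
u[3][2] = 8.59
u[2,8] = -47.02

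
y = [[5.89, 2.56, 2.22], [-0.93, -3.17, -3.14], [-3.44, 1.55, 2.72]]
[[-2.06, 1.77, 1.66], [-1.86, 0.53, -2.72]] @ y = [[-19.49, -8.31, -5.62], [-2.09, -10.66, -13.19]]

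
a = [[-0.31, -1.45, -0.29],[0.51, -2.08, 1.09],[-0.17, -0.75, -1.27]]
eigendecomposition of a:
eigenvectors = [[-0.95+0.00j, (0.38+0.43j), (0.38-0.43j)], [(-0.11+0j), 0.66+0.00j, 0.66-0.00j], [(0.28+0j), (0.09+0.47j), (0.09-0.47j)]]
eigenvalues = [(-0.39+0j), (-1.63+1.11j), (-1.63-1.11j)]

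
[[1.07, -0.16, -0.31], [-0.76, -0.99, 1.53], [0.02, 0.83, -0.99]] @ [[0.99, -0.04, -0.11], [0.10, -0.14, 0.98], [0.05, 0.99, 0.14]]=[[1.03,-0.33,-0.32], [-0.77,1.68,-0.67], [0.05,-1.10,0.67]]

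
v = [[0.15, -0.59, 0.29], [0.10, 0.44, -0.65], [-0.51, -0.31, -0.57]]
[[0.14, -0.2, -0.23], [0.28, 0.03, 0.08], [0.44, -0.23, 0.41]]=v@[[0.29,-0.09,-0.73], [-0.52,0.44,0.14], [-0.74,0.24,-0.14]]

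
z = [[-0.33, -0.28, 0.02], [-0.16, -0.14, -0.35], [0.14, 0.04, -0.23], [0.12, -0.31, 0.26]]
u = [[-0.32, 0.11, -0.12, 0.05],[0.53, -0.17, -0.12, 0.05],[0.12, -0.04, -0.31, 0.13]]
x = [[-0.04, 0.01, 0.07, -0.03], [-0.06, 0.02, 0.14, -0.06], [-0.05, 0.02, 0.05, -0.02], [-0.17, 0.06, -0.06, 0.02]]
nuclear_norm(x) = 0.40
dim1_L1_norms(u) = [0.6, 0.87, 0.6]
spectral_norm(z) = 0.52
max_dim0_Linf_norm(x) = 0.17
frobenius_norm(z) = 0.78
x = z @ u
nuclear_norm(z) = 1.30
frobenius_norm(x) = 0.28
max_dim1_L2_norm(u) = 0.57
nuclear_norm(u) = 1.04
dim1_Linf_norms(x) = [0.07, 0.14, 0.05, 0.17]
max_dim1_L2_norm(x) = 0.19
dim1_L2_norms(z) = [0.43, 0.41, 0.27, 0.42]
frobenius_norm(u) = 0.77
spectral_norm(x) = 0.21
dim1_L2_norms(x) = [0.09, 0.16, 0.08, 0.19]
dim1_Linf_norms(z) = [0.33, 0.35, 0.23, 0.31]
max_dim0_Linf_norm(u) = 0.53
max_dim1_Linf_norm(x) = 0.17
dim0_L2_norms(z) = [0.41, 0.44, 0.49]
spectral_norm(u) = 0.68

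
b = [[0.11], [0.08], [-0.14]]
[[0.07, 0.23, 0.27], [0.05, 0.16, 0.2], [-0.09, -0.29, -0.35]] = b@ [[0.66, 2.06, 2.47]]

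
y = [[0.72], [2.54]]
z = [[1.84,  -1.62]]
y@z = [[1.32,  -1.17], [4.67,  -4.11]]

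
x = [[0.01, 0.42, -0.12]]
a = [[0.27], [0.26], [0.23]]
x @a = [[0.08]]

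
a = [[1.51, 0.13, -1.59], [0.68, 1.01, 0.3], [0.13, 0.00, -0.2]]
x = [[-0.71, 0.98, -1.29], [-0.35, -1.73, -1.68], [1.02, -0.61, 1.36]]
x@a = [[-0.57, 0.9, 1.68], [-1.92, -1.79, 0.37], [1.30, -0.48, -2.08]]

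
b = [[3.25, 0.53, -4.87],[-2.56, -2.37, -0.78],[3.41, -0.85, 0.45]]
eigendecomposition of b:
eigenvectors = [[(-0.72+0j), (-0.72-0j), 0.07+0.00j], [(0.19-0.28j), (0.19+0.28j), (0.98+0j)], [(-0.16+0.58j), -0.16-0.58j, (0.19+0j)]]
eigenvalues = [(2.02+4.1j), (2.02-4.1j), (-2.7+0j)]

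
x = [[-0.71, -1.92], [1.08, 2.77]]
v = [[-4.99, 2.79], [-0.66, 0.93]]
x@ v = [[4.81,-3.77], [-7.22,5.59]]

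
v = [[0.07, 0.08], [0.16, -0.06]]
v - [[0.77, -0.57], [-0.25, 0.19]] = [[-0.7, 0.65],[0.41, -0.25]]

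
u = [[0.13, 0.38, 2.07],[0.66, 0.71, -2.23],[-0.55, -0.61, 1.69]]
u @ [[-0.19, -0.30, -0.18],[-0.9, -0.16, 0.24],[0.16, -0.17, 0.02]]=[[-0.04, -0.45, 0.11], [-1.12, 0.07, 0.01], [0.92, -0.02, -0.01]]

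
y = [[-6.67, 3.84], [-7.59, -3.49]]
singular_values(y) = [10.1, 5.19]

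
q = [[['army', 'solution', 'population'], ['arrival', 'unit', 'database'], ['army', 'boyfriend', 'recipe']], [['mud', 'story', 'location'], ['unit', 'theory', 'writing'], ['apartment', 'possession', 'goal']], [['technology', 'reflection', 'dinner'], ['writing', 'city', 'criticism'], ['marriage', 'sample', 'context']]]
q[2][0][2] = 'dinner'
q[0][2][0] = 'army'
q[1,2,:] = ['apartment', 'possession', 'goal']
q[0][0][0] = 'army'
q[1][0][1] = 'story'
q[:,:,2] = [['population', 'database', 'recipe'], ['location', 'writing', 'goal'], ['dinner', 'criticism', 'context']]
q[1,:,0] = ['mud', 'unit', 'apartment']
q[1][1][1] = 'theory'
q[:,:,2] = [['population', 'database', 'recipe'], ['location', 'writing', 'goal'], ['dinner', 'criticism', 'context']]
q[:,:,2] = [['population', 'database', 'recipe'], ['location', 'writing', 'goal'], ['dinner', 'criticism', 'context']]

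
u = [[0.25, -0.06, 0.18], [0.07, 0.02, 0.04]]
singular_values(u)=[0.32, 0.03]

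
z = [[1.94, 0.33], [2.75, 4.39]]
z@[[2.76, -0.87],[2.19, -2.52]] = [[6.08, -2.52], [17.20, -13.46]]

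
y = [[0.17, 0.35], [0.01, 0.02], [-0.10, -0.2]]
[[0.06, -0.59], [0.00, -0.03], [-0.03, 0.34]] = y @ [[-0.05,  -0.88], [0.19,  -1.27]]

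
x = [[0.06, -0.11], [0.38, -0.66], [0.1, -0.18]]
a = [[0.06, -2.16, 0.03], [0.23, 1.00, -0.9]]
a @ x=[[-0.81,1.41], [0.3,-0.52]]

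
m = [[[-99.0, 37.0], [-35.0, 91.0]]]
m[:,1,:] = [[-35.0, 91.0]]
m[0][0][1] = 37.0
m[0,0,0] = -99.0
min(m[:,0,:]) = -99.0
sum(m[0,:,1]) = 128.0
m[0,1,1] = 91.0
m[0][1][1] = 91.0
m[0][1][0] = -35.0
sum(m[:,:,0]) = -134.0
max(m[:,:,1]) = 91.0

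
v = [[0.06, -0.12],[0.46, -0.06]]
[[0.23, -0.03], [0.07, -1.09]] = v@[[-0.09, -2.5], [-1.93, -0.98]]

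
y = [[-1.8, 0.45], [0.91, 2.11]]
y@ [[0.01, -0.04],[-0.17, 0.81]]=[[-0.09, 0.44], [-0.35, 1.67]]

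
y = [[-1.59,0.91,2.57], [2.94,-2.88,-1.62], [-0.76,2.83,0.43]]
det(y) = 10.41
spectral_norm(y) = 5.75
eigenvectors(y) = [[0.73+0.00j, (0.18-0.37j), 0.18+0.37j], [0.30+0.00j, -0.70+0.00j, (-0.7-0j)], [0.61+0.00j, 0.51+0.29j, 0.51-0.29j]]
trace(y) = -4.04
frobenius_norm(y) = 6.19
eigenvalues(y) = [(0.93+0j), (-2.49+2.23j), (-2.49-2.23j)]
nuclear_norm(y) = 8.72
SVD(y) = [[-0.47, 0.74, -0.49],[0.76, 0.06, -0.64],[-0.44, -0.67, -0.59]] @ diag([5.751395670994996, 2.1181444309758266, 0.8542903518044256]) @ [[0.58, -0.67, -0.46], [-0.22, -0.67, 0.71], [-0.78, -0.31, -0.54]]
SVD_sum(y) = [[-1.57, 1.83, 1.24], [2.54, -2.96, -2.01], [-1.47, 1.72, 1.17]] + [[-0.35, -1.05, 1.1],[-0.03, -0.09, 0.1],[0.32, 0.96, -1.01]] + [[0.33, 0.13, 0.22],[0.43, 0.17, 0.30],[0.40, 0.16, 0.27]]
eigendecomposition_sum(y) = [[(0.36-0j), 0.43+0.00j, (0.47+0j)], [(0.15-0j), (0.18+0j), 0.19+0.00j], [(0.3-0j), 0.36+0.00j, 0.39+0.00j]] + [[(-0.98+0.44j), 0.24-0.89j, 1.05-0.08j], [1.39+1.15j, (-1.53+0.31j), (-0.91-1.53j)], [-0.53-1.41j, 1.23+0.41j, (0.02+1.48j)]] + [[-0.98-0.44j,0.24+0.89j,(1.05+0.08j)],[1.39-1.15j,(-1.53-0.31j),(-0.91+1.53j)],[(-0.53+1.41j),(1.23-0.41j),(0.02-1.48j)]]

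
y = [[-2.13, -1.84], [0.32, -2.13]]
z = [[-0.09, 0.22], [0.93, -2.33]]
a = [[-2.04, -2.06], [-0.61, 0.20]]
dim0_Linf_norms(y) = [2.13, 2.13]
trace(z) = -2.42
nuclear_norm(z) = 2.52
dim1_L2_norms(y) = [2.81, 2.15]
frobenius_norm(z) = 2.52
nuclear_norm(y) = 4.78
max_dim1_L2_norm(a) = 2.9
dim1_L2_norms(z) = [0.24, 2.51]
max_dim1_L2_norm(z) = 2.51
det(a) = -1.66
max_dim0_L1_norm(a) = 2.65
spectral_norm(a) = 2.91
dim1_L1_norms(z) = [0.31, 3.26]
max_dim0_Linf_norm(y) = 2.13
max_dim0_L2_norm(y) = 2.81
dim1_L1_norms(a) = [4.1, 0.81]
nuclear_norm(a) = 3.49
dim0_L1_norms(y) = [2.45, 3.97]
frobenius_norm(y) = 3.54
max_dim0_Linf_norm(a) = 2.06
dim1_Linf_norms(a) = [2.06, 0.61]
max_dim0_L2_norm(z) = 2.34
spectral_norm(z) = 2.52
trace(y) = -4.26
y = z + a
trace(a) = -1.84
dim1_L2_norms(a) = [2.9, 0.64]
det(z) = 0.01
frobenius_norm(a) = 2.97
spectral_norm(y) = 3.15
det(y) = 5.13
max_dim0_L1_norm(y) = 3.97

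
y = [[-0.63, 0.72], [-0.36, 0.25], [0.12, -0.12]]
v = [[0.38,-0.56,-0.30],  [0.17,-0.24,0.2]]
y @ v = [[-0.12, 0.18, 0.33], [-0.09, 0.14, 0.16], [0.03, -0.04, -0.06]]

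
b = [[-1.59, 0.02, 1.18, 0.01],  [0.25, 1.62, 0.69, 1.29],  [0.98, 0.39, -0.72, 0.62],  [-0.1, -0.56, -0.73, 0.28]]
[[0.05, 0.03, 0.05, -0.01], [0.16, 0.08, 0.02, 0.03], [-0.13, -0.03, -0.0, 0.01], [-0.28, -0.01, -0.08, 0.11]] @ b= [[-0.02, 0.07, 0.05, 0.07],[-0.22, 0.12, 0.21, 0.13],[0.2, -0.06, -0.18, -0.04],[0.35, -0.11, -0.36, -0.03]]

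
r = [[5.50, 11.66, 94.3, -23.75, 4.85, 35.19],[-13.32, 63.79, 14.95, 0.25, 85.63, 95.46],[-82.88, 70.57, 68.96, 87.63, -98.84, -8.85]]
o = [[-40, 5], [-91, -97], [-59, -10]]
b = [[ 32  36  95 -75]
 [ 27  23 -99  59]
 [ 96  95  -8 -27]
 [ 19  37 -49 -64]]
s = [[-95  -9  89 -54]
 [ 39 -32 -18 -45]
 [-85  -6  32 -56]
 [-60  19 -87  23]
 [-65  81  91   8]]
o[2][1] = -10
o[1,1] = -97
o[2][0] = -59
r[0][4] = 4.85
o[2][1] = -10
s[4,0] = -65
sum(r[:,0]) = -90.69999999999999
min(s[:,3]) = -56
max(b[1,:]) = 59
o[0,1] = 5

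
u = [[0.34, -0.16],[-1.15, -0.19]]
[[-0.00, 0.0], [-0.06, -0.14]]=u @ [[0.04, 0.09], [0.09, 0.17]]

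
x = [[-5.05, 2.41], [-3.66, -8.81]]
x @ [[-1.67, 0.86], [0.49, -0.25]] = [[9.61, -4.95], [1.80, -0.95]]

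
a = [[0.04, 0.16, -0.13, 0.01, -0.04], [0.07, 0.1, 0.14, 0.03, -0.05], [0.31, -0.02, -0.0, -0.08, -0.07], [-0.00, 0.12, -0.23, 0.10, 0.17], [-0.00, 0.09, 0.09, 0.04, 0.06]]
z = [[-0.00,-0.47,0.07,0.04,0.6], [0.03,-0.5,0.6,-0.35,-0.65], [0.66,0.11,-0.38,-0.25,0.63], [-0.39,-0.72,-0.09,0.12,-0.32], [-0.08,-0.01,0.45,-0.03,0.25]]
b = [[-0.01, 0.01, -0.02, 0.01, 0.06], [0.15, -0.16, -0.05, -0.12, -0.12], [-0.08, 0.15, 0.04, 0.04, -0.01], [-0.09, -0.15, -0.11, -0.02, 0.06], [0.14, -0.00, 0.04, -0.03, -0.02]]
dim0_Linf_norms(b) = [0.15, 0.16, 0.11, 0.12, 0.12]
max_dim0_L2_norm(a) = 0.32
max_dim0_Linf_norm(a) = 0.31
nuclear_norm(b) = 0.71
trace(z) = -0.51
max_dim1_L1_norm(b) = 0.6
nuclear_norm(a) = 1.09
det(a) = 0.00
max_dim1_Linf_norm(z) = 0.72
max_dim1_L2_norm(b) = 0.28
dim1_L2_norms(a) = [0.21, 0.19, 0.33, 0.33, 0.15]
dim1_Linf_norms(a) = [0.16, 0.14, 0.31, 0.23, 0.09]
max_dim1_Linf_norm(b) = 0.16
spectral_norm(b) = 0.34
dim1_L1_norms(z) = [1.18, 2.13, 2.03, 1.64, 0.82]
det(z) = 0.02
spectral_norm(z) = 1.45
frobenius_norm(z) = 1.97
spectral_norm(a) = 0.38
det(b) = 0.00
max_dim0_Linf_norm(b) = 0.16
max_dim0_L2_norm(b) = 0.27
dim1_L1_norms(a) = [0.38, 0.39, 0.48, 0.62, 0.28]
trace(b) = -0.17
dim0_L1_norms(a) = [0.42, 0.49, 0.59, 0.26, 0.39]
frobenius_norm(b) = 0.43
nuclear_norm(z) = 3.75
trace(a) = 0.30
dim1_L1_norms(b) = [0.11, 0.6, 0.32, 0.43, 0.23]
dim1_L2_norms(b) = [0.07, 0.28, 0.18, 0.22, 0.15]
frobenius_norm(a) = 0.56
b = z @ a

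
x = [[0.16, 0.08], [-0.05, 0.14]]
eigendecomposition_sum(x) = [[0.08+0.02j, 0.04-0.10j], [-0.03+0.06j, (0.07+0.04j)]] + [[0.08-0.02j,0.04+0.10j], [-0.03-0.06j,(0.07-0.04j)]]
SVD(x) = [[-0.96,-0.28], [-0.28,0.96]] @ diag([0.18150558362003807, 0.14545007086539824]) @ [[-0.77, -0.64], [-0.64, 0.77]]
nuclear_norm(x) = 0.33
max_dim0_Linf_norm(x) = 0.16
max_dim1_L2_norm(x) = 0.18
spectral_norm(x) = 0.18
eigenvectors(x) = [[0.78+0.00j, 0.78-0.00j], [(-0.1+0.61j), (-0.1-0.61j)]]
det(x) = 0.03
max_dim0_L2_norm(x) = 0.17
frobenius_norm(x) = 0.23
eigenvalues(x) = [(0.15+0.06j), (0.15-0.06j)]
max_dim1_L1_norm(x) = 0.24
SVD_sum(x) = [[0.13, 0.11], [0.04, 0.03]] + [[0.03, -0.03], [-0.09, 0.11]]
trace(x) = 0.30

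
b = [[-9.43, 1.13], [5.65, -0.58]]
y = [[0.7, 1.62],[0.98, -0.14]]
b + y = [[-8.73, 2.75], [6.63, -0.72]]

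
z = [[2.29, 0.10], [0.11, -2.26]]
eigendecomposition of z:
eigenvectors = [[1.00, -0.02], [0.02, 1.00]]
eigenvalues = [2.29, -2.26]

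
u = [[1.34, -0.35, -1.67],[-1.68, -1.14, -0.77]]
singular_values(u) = [2.3, 2.04]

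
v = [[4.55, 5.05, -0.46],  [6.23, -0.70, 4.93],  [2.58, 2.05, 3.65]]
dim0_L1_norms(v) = [13.36, 7.8, 9.04]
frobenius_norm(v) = 11.58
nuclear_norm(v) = 17.59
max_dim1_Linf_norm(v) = 6.23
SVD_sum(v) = [[3.98, 1.45, 2.52], [5.93, 2.16, 3.76], [3.68, 1.34, 2.33]] + [[0.32, 3.82, -2.7], [-0.20, -2.43, 1.72], [-0.02, -0.21, 0.15]] + [[0.26, -0.22, -0.28], [0.50, -0.42, -0.54], [-1.08, 0.92, 1.18]]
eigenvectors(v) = [[-0.61,  -0.51,  0.49], [-0.62,  0.26,  -0.87], [-0.5,  0.82,  0.06]]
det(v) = -114.92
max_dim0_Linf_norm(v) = 6.23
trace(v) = 7.50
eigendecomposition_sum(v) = [[4.77, 2.82, 2.05], [4.88, 2.88, 2.1], [3.92, 2.32, 1.69]] + [[0.75,0.32,-1.31],[-0.38,-0.16,0.67],[-1.21,-0.52,2.12]] + [[-0.97, 1.91, -1.2],[1.73, -3.42, 2.15],[-0.13, 0.25, -0.16]]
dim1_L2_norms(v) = [6.81, 7.98, 4.92]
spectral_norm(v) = 9.95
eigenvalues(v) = [9.34, 2.7, -4.55]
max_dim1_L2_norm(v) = 7.98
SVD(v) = [[-0.49, 0.84, -0.21], [-0.74, -0.54, -0.41], [-0.46, -0.05, 0.89]] @ diag([9.946445221903291, 5.564431556309234, 2.076325818080382]) @ [[-0.81, -0.29, -0.51], [0.07, 0.82, -0.57], [-0.59, 0.5, 0.64]]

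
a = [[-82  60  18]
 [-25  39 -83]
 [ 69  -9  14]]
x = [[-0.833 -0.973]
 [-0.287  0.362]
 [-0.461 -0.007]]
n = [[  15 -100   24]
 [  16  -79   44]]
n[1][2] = 44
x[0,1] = -0.973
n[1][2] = 44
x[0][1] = -0.973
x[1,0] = -0.287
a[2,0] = 69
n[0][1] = -100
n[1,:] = [16, -79, 44]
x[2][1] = -0.007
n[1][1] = -79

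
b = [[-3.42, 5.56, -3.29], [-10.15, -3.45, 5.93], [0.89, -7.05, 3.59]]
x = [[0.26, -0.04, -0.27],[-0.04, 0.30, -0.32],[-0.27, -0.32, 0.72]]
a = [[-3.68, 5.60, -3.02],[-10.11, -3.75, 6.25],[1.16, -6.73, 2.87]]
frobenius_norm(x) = 1.01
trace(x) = 1.28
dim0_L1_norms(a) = [14.95, 16.08, 12.14]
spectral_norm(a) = 12.93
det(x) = -0.00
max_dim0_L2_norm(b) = 10.75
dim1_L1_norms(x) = [0.57, 0.66, 1.31]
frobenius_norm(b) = 16.34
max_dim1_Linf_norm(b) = 10.15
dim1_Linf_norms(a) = [5.6, 10.11, 6.73]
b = x + a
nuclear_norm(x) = 1.28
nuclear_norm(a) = 23.76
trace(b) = -3.28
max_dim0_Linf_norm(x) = 0.72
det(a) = -130.71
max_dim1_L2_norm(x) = 0.83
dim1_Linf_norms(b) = [5.56, 10.15, 7.05]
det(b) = -114.20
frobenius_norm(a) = 16.26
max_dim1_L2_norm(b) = 12.25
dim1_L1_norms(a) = [12.3, 20.11, 10.76]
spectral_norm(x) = 0.96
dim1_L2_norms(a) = [7.35, 12.46, 7.41]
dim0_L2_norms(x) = [0.38, 0.44, 0.83]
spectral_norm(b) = 12.99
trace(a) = -4.56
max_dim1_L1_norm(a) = 20.11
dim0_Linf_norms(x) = [0.27, 0.32, 0.72]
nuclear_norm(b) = 23.75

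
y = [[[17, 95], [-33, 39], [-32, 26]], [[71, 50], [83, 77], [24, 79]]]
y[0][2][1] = 26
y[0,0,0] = 17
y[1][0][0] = 71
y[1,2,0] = 24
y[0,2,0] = -32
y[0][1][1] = 39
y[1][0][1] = 50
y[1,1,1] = 77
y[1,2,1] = 79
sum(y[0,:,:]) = 112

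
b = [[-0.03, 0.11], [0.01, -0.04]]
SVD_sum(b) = [[-0.03,  0.11],  [0.01,  -0.04]] + [[-0.00, -0.00],[-0.0, -0.0]]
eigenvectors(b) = [[0.97, -0.94], [0.25, 0.33]]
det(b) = 0.00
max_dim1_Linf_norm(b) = 0.11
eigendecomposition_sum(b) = [[-0.0, -0.00], [-0.0, -0.0]] + [[-0.03, 0.11], [0.01, -0.04]]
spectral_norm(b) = 0.12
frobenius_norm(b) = 0.12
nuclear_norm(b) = 0.12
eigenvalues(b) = [-0.0, -0.07]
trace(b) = -0.07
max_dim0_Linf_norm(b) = 0.11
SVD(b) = [[-0.94, 0.34], [0.34, 0.94]] @ diag([0.12124075097263, 0.0008248051847070379]) @ [[0.26,-0.97], [-0.97,-0.26]]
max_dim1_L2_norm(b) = 0.11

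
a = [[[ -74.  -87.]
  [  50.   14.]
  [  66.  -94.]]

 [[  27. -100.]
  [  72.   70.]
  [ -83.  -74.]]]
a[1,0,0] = 27.0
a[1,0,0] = 27.0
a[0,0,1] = -87.0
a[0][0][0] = -74.0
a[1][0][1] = -100.0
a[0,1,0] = 50.0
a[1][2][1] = -74.0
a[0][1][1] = 14.0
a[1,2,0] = -83.0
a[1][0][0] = 27.0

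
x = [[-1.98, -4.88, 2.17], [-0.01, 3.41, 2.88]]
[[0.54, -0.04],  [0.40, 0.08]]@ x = [[-1.07, -2.77, 1.06], [-0.79, -1.68, 1.10]]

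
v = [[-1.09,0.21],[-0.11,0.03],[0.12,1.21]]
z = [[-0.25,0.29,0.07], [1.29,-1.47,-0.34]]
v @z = [[0.54, -0.62, -0.15], [0.07, -0.08, -0.02], [1.53, -1.74, -0.4]]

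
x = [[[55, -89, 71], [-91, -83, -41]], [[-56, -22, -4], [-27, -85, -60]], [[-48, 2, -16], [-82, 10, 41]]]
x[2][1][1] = 10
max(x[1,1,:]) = -27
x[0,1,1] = -83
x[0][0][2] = 71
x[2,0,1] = 2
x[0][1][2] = -41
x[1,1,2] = -60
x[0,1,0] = -91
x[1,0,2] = -4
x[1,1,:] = [-27, -85, -60]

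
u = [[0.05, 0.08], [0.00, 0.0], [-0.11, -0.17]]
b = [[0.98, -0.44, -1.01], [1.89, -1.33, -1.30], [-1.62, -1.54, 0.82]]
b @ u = [[0.16, 0.25], [0.24, 0.37], [-0.17, -0.27]]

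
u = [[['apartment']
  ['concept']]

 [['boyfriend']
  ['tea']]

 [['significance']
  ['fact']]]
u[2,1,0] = 'fact'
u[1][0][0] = 'boyfriend'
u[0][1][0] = 'concept'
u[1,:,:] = [['boyfriend'], ['tea']]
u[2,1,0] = 'fact'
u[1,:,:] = [['boyfriend'], ['tea']]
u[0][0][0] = 'apartment'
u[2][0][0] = 'significance'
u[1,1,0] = 'tea'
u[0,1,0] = 'concept'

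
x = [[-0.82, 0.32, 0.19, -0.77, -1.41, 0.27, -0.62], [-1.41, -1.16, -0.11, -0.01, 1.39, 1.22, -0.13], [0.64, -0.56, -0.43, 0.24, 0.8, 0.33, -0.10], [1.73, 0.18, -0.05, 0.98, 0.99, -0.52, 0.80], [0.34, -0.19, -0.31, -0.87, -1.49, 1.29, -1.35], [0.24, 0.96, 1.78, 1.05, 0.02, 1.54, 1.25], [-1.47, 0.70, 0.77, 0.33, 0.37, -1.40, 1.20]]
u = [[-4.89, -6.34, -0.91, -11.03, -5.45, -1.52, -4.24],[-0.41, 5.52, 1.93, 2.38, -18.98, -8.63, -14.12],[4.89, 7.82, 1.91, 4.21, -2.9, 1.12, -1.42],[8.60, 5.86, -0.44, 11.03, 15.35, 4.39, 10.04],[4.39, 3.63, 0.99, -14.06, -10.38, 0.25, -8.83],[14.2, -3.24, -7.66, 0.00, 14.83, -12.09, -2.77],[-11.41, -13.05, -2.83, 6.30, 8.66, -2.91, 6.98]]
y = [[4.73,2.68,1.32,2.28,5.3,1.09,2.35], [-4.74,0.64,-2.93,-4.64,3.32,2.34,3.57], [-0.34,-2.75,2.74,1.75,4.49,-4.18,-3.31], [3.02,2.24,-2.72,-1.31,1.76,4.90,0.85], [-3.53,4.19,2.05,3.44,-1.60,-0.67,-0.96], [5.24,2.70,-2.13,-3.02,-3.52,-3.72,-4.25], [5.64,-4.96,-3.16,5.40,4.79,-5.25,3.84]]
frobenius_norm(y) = 23.98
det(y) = 812562.83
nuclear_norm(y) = 56.99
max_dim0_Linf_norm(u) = 18.98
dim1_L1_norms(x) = [4.4, 5.43, 3.1, 5.25, 5.84, 6.84, 6.24]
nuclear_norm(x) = 12.68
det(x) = 0.00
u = x @ y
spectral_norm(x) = 3.97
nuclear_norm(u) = 106.93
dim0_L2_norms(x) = [2.9, 1.8, 2.02, 1.89, 2.81, 2.82, 2.42]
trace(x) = -0.18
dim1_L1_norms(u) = [34.38, 51.97, 24.27, 55.71, 42.53, 54.79, 52.14]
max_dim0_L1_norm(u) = 76.55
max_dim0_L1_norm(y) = 27.24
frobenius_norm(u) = 56.18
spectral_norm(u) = 40.66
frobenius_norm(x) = 6.40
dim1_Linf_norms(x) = [1.41, 1.41, 0.8, 1.73, 1.49, 1.78, 1.47]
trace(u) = -1.92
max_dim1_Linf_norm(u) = 18.98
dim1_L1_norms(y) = [19.75, 22.18, 19.56, 16.8, 16.44, 24.58, 33.04]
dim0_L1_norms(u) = [48.79, 45.46, 16.67, 49.01, 76.55, 30.91, 48.4]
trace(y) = 5.32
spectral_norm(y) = 14.60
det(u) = 0.64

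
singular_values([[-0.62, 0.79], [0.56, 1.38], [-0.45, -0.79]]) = [1.82, 0.86]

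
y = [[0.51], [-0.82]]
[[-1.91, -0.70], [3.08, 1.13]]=y@[[-3.75, -1.38]]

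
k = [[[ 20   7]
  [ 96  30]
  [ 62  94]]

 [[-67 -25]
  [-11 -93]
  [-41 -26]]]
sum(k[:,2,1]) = 68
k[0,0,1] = 7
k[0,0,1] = 7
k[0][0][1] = 7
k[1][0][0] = -67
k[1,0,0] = -67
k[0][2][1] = 94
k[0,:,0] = [20, 96, 62]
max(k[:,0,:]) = 20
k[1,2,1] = -26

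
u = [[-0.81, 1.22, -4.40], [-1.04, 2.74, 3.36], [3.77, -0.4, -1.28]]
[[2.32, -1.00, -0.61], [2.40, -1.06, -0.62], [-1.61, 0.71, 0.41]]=u @[[-0.39,0.17,0.10], [0.96,-0.42,-0.25], [-0.19,0.08,0.05]]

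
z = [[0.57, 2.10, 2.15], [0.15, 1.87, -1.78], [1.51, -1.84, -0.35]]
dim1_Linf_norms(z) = [2.15, 1.87, 1.84]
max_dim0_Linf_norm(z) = 2.15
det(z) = -14.44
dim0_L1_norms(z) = [2.23, 5.81, 4.28]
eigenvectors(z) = [[(0.66+0j), (-0.64+0.23j), -0.64-0.23j], [(-0.3+0j), (-0.71+0j), -0.71-0.00j], [(-0.69+0j), (0.13+0.12j), 0.13-0.12j]]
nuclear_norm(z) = 7.72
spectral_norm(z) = 3.49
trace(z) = 2.09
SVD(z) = [[-0.77, -0.49, -0.41], [-0.29, 0.84, -0.45], [0.57, -0.23, -0.79]] @ diag([3.493463971329223, 2.698898421290275, 1.5313578264342758]) @ [[0.11,-0.92,-0.38], [-0.18,0.36,-0.92], [-0.98,-0.17,0.13]]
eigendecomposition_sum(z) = [[-0.72+0.00j, (0.92+0j), 1.42-0.00j], [0.32-0.00j, -0.41-0.00j, -0.63+0.00j], [(0.75-0j), (-0.95-0j), (-1.47+0j)]] + [[(0.64+2.01j), 0.59-1.60j, (0.37+2.63j)], [-0.09+2.19j, 1.14-1.35j, -0.57+2.69j], [0.38-0.40j, (-0.44+0.07j), (0.56-0.41j)]] + [[(0.64-2.01j), 0.59+1.60j, 0.37-2.63j], [-0.09-2.19j, 1.14+1.35j, (-0.57-2.69j)], [(0.38+0.4j), (-0.44-0.07j), (0.56+0.41j)]]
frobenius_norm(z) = 4.67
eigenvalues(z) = [(-2.6+0j), (2.34+0.25j), (2.34-0.25j)]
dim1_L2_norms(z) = [3.06, 2.59, 2.41]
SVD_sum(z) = [[-0.29, 2.47, 1.02],[-0.11, 0.94, 0.39],[0.21, -1.82, -0.76]] + [[0.24,-0.47,1.21], [-0.42,0.81,-2.08], [0.11,-0.22,0.56]] + [[0.62, 0.11, -0.08], [0.68, 0.12, -0.09], [1.18, 0.20, -0.16]]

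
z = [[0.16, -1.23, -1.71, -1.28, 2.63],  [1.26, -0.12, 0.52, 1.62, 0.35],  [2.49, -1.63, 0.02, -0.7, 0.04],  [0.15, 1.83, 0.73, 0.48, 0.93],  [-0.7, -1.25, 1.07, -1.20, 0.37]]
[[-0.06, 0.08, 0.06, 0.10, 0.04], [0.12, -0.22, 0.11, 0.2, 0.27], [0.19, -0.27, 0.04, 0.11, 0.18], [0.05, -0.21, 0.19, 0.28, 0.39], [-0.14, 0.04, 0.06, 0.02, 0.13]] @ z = [[0.23, 0.10, 0.26, 0.16, -0.02], [-0.14, -0.27, 0.12, -0.82, 0.53], [-0.32, -0.29, -0.19, -0.87, 0.58], [-0.01, -0.32, 0.43, -0.87, 0.47], [0.09, -0.06, 0.42, 0.06, -0.29]]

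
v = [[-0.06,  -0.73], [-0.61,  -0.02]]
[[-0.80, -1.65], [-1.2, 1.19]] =v @[[1.94, -2.03], [0.94, 2.43]]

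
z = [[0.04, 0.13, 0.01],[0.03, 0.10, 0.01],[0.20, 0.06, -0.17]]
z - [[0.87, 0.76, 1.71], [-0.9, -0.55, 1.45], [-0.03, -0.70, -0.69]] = [[-0.83,-0.63,-1.70], [0.93,0.65,-1.44], [0.23,0.76,0.52]]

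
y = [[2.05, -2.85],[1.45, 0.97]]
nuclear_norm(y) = 5.25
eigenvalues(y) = [(1.51+1.96j), (1.51-1.96j)]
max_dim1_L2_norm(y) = 3.51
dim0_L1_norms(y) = [3.5, 3.82]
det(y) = 6.12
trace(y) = 3.02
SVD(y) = [[-1.0, -0.02],[-0.02, 1.00]] @ diag([3.5113614064543333, 1.7431985180303047]) @ [[-0.59, 0.81], [0.81, 0.59]]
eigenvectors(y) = [[0.81+0.00j,  (0.81-0j)], [(0.15-0.56j),  0.15+0.56j]]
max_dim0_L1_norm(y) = 3.82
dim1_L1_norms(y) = [4.9, 2.42]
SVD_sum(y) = [[2.08, -2.83], [0.05, -0.06]] + [[-0.03, -0.02], [1.40, 1.03]]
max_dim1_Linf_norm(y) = 2.85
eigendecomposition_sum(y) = [[(1.03+0.77j), -1.42+1.10j], [0.73-0.56j, (0.49+1.19j)]] + [[(1.03-0.77j), (-1.42-1.1j)], [(0.73+0.56j), 0.49-1.19j]]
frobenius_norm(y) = 3.92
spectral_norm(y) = 3.51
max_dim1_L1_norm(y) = 4.9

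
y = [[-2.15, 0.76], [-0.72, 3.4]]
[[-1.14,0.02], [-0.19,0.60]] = y @ [[0.55, 0.06], [0.06, 0.19]]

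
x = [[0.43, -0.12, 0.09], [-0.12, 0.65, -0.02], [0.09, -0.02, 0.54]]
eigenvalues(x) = [0.35, 0.72, 0.55]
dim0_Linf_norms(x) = [0.43, 0.65, 0.54]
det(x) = 0.14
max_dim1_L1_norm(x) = 0.79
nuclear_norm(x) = 1.62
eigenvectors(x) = [[0.87, 0.44, 0.21], [0.32, -0.84, 0.44], [-0.37, 0.31, 0.87]]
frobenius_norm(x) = 0.97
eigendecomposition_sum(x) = [[0.26,0.1,-0.11],[0.1,0.04,-0.04],[-0.11,-0.04,0.05]] + [[0.14, -0.27, 0.10], [-0.27, 0.51, -0.19], [0.10, -0.19, 0.07]] + [[0.03, 0.05, 0.1],[0.05, 0.11, 0.21],[0.1, 0.21, 0.42]]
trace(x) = 1.62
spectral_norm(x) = 0.72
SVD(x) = [[-0.44, -0.21, -0.87], [0.84, -0.44, -0.32], [-0.31, -0.87, 0.37]] @ diag([0.7208458686201943, 0.5519053552888966, 0.34724877609090893]) @ [[-0.44,  0.84,  -0.31], [-0.21,  -0.44,  -0.87], [-0.87,  -0.32,  0.37]]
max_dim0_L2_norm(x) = 0.66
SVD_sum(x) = [[0.14, -0.27, 0.1], [-0.27, 0.51, -0.19], [0.10, -0.19, 0.07]] + [[0.03, 0.05, 0.1], [0.05, 0.11, 0.21], [0.10, 0.21, 0.42]] + [[0.26, 0.1, -0.11], [0.1, 0.04, -0.04], [-0.11, -0.04, 0.05]]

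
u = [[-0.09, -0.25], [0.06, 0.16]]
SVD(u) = [[-0.84, 0.54], [0.54, 0.84]] @ diag([0.3159056705017828, 0.0018993011396312137]) @ [[0.34, 0.94], [0.94, -0.34]]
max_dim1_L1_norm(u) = 0.34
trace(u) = 0.07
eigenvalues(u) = [0.01, 0.06]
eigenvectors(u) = [[-0.93, 0.86], [0.37, -0.51]]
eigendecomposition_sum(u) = [[0.03, 0.05], [-0.01, -0.02]] + [[-0.12, -0.3],[0.07, 0.18]]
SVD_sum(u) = [[-0.09, -0.25], [0.06, 0.16]] + [[0.0, -0.0], [0.0, -0.0]]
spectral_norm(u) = 0.32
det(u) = 0.00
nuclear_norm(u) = 0.32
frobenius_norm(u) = 0.32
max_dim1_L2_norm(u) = 0.27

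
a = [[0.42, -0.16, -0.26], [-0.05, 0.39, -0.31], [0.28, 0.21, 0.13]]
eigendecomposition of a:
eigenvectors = [[0.72+0.00j, (-0.07-0.51j), (-0.07+0.51j)], [(-0.68+0j), -0.17-0.50j, (-0.17+0.5j)], [(0.16+0j), (-0.68+0j), (-0.68-0j)]]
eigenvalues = [(0.51+0j), (0.21+0.37j), (0.21-0.37j)]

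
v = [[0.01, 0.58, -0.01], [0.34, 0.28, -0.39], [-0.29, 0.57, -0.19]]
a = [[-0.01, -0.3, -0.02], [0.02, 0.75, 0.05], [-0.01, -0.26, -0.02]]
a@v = [[-0.10, -0.10, 0.12], [0.24, 0.25, -0.3], [-0.08, -0.09, 0.11]]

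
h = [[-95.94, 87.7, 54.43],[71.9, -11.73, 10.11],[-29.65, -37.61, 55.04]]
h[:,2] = [54.43, 10.11, 55.04]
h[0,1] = 87.7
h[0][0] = -95.94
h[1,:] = [71.9, -11.73, 10.11]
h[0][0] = -95.94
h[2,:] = [-29.65, -37.61, 55.04]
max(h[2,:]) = 55.04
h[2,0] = -29.65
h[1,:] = [71.9, -11.73, 10.11]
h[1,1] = -11.73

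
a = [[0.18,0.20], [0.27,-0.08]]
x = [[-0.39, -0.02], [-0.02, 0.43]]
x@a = [[-0.08, -0.08], [0.11, -0.04]]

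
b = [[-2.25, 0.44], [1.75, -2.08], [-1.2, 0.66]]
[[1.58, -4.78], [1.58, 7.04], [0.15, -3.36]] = b@[[-1.02, 1.75],  [-1.62, -1.91]]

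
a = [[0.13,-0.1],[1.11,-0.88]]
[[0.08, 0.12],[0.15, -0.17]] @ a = [[0.14,-0.11], [-0.17,0.13]]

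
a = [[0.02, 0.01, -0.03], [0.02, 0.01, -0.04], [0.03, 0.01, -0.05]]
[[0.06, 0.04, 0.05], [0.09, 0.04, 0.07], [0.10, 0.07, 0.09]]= a @ [[-2.03,3.91,1.03], [1.07,-1.95,-2.66], [-2.96,0.52,-1.80]]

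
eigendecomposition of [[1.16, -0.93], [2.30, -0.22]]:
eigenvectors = [[(0.25+0.47j), 0.25-0.47j], [0.84+0.00j, (0.84-0j)]]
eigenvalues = [(0.47+1.29j), (0.47-1.29j)]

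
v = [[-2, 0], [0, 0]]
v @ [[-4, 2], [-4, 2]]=[[8, -4], [0, 0]]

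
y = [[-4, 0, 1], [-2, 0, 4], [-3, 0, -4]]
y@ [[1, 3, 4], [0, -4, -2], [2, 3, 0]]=[[-2, -9, -16], [6, 6, -8], [-11, -21, -12]]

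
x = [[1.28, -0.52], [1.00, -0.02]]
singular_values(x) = [1.68, 0.29]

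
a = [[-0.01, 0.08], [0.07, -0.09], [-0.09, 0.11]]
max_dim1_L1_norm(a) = 0.2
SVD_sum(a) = [[-0.04, 0.06], [0.06, -0.09], [-0.08, 0.12]] + [[0.03, 0.02], [0.01, 0.0], [-0.01, -0.01]]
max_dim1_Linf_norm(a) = 0.11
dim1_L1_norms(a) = [0.09, 0.16, 0.2]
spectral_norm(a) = 0.20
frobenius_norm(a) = 0.20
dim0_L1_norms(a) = [0.17, 0.28]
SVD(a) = [[-0.37, -0.93], [0.58, -0.19], [-0.72, 0.32]] @ diag([0.1952973367044219, 0.039483544371796915]) @ [[0.56, -0.83], [-0.83, -0.56]]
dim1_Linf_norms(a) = [0.08, 0.09, 0.11]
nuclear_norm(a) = 0.23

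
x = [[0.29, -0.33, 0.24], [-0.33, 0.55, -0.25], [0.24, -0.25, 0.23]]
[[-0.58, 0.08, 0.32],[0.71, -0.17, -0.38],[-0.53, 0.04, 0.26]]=x @ [[0.13, 0.2, 1.07], [0.53, -0.4, -0.09], [-1.85, -0.47, -0.09]]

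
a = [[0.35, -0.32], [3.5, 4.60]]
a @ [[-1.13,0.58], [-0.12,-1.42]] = [[-0.36, 0.66], [-4.51, -4.5]]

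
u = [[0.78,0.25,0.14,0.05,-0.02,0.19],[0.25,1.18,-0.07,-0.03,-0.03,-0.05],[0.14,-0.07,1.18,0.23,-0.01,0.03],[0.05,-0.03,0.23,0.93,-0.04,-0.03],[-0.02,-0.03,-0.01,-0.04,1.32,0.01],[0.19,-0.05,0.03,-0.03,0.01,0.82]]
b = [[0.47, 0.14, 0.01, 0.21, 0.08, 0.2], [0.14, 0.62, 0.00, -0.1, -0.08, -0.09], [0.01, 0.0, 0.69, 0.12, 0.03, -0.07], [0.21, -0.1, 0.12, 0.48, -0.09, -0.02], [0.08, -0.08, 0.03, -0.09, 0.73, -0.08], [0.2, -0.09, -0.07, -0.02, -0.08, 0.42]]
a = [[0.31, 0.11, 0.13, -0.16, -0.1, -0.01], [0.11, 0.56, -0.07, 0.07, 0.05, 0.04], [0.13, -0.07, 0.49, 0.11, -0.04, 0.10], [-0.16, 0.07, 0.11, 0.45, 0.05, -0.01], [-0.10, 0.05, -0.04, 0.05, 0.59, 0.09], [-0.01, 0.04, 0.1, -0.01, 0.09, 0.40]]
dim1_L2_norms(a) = [0.4, 0.58, 0.53, 0.5, 0.61, 0.42]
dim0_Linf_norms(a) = [0.31, 0.56, 0.49, 0.45, 0.59, 0.4]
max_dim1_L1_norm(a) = 0.94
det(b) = 0.01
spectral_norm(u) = 1.38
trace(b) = 3.41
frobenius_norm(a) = 1.26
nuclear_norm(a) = 2.80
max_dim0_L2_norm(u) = 1.32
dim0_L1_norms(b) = [1.11, 1.03, 0.92, 1.02, 1.09, 0.88]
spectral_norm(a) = 0.71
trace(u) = 6.21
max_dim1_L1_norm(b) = 1.11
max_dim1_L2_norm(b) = 0.75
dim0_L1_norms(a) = [0.82, 0.9, 0.94, 0.85, 0.92, 0.65]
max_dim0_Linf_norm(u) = 1.32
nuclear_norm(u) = 6.21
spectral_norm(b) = 0.79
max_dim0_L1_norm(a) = 0.94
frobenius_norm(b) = 1.54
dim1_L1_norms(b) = [1.11, 1.03, 0.92, 1.02, 1.09, 0.88]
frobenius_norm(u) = 2.65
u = b + a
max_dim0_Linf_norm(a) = 0.59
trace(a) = 2.80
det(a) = 0.00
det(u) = 0.87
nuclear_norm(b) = 3.41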